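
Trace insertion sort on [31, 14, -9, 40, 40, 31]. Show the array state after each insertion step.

First element 31 is already 'sorted'
Insert 14: shifted 1 elements -> [14, 31, -9, 40, 40, 31]
Insert -9: shifted 2 elements -> [-9, 14, 31, 40, 40, 31]
Insert 40: shifted 0 elements -> [-9, 14, 31, 40, 40, 31]
Insert 40: shifted 0 elements -> [-9, 14, 31, 40, 40, 31]
Insert 31: shifted 2 elements -> [-9, 14, 31, 31, 40, 40]


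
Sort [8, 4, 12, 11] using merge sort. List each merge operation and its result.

Divide and conquer:
  Merge [8] + [4] -> [4, 8]
  Merge [12] + [11] -> [11, 12]
  Merge [4, 8] + [11, 12] -> [4, 8, 11, 12]


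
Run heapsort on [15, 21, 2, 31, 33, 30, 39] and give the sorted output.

Build heap: [39, 33, 30, 31, 21, 15, 2]
Extract 39: [33, 31, 30, 2, 21, 15, 39]
Extract 33: [31, 21, 30, 2, 15, 33, 39]
Extract 31: [30, 21, 15, 2, 31, 33, 39]
Extract 30: [21, 2, 15, 30, 31, 33, 39]
Extract 21: [15, 2, 21, 30, 31, 33, 39]
Extract 15: [2, 15, 21, 30, 31, 33, 39]


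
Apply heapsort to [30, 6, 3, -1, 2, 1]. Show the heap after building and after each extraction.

Build heap: [30, 6, 3, -1, 2, 1]
Extract 30: [6, 2, 3, -1, 1, 30]
Extract 6: [3, 2, 1, -1, 6, 30]
Extract 3: [2, -1, 1, 3, 6, 30]
Extract 2: [1, -1, 2, 3, 6, 30]
Extract 1: [-1, 1, 2, 3, 6, 30]


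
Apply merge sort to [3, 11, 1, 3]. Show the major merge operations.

Divide and conquer:
  Merge [3] + [11] -> [3, 11]
  Merge [1] + [3] -> [1, 3]
  Merge [3, 11] + [1, 3] -> [1, 3, 3, 11]


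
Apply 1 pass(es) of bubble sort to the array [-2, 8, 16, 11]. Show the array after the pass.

After pass 1: [-2, 8, 11, 16] (1 swaps)
Total swaps: 1


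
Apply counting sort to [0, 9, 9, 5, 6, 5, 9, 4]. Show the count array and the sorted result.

Count array: [1, 0, 0, 0, 1, 2, 1, 0, 0, 3]
(count[i] = number of elements equal to i)
Cumulative count: [1, 1, 1, 1, 2, 4, 5, 5, 5, 8]
Sorted: [0, 4, 5, 5, 6, 9, 9, 9]


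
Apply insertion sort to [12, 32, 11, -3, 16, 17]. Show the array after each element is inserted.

First element 12 is already 'sorted'
Insert 32: shifted 0 elements -> [12, 32, 11, -3, 16, 17]
Insert 11: shifted 2 elements -> [11, 12, 32, -3, 16, 17]
Insert -3: shifted 3 elements -> [-3, 11, 12, 32, 16, 17]
Insert 16: shifted 1 elements -> [-3, 11, 12, 16, 32, 17]
Insert 17: shifted 1 elements -> [-3, 11, 12, 16, 17, 32]


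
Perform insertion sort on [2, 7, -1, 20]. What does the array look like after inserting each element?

First element 2 is already 'sorted'
Insert 7: shifted 0 elements -> [2, 7, -1, 20]
Insert -1: shifted 2 elements -> [-1, 2, 7, 20]
Insert 20: shifted 0 elements -> [-1, 2, 7, 20]


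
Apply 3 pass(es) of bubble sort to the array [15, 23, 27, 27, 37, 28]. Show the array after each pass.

After pass 1: [15, 23, 27, 27, 28, 37] (1 swaps)
After pass 2: [15, 23, 27, 27, 28, 37] (0 swaps)
After pass 3: [15, 23, 27, 27, 28, 37] (0 swaps)
Total swaps: 1


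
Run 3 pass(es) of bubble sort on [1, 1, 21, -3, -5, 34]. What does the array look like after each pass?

After pass 1: [1, 1, -3, -5, 21, 34] (2 swaps)
After pass 2: [1, -3, -5, 1, 21, 34] (2 swaps)
After pass 3: [-3, -5, 1, 1, 21, 34] (2 swaps)
Total swaps: 6


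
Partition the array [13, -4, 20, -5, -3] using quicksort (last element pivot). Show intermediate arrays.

Partition 1: pivot=-3 at index 2 -> [-4, -5, -3, 13, 20]
Partition 2: pivot=-5 at index 0 -> [-5, -4, -3, 13, 20]
Partition 3: pivot=20 at index 4 -> [-5, -4, -3, 13, 20]


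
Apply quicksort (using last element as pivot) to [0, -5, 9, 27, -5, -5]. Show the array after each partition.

Partition 1: pivot=-5 at index 2 -> [-5, -5, -5, 27, 0, 9]
Partition 2: pivot=-5 at index 1 -> [-5, -5, -5, 27, 0, 9]
Partition 3: pivot=9 at index 4 -> [-5, -5, -5, 0, 9, 27]


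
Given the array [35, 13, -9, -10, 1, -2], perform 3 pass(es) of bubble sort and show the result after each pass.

After pass 1: [13, -9, -10, 1, -2, 35] (5 swaps)
After pass 2: [-9, -10, 1, -2, 13, 35] (4 swaps)
After pass 3: [-10, -9, -2, 1, 13, 35] (2 swaps)
Total swaps: 11


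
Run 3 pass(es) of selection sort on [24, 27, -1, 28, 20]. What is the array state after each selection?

Pass 1: Select minimum -1 at index 2, swap -> [-1, 27, 24, 28, 20]
Pass 2: Select minimum 20 at index 4, swap -> [-1, 20, 24, 28, 27]
Pass 3: Select minimum 24 at index 2, swap -> [-1, 20, 24, 28, 27]


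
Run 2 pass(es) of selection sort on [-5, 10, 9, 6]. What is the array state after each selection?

Pass 1: Select minimum -5 at index 0, swap -> [-5, 10, 9, 6]
Pass 2: Select minimum 6 at index 3, swap -> [-5, 6, 9, 10]


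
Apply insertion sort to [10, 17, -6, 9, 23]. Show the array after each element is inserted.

First element 10 is already 'sorted'
Insert 17: shifted 0 elements -> [10, 17, -6, 9, 23]
Insert -6: shifted 2 elements -> [-6, 10, 17, 9, 23]
Insert 9: shifted 2 elements -> [-6, 9, 10, 17, 23]
Insert 23: shifted 0 elements -> [-6, 9, 10, 17, 23]


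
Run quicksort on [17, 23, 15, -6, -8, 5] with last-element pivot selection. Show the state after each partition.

Partition 1: pivot=5 at index 2 -> [-6, -8, 5, 17, 23, 15]
Partition 2: pivot=-8 at index 0 -> [-8, -6, 5, 17, 23, 15]
Partition 3: pivot=15 at index 3 -> [-8, -6, 5, 15, 23, 17]
Partition 4: pivot=17 at index 4 -> [-8, -6, 5, 15, 17, 23]


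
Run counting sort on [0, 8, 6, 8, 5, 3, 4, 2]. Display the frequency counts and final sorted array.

Count array: [1, 0, 1, 1, 1, 1, 1, 0, 2]
(count[i] = number of elements equal to i)
Cumulative count: [1, 1, 2, 3, 4, 5, 6, 6, 8]
Sorted: [0, 2, 3, 4, 5, 6, 8, 8]


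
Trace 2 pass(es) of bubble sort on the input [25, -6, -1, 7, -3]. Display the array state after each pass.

After pass 1: [-6, -1, 7, -3, 25] (4 swaps)
After pass 2: [-6, -1, -3, 7, 25] (1 swaps)
Total swaps: 5


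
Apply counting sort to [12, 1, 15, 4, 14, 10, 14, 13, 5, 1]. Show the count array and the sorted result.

Count array: [0, 2, 0, 0, 1, 1, 0, 0, 0, 0, 1, 0, 1, 1, 2, 1]
(count[i] = number of elements equal to i)
Cumulative count: [0, 2, 2, 2, 3, 4, 4, 4, 4, 4, 5, 5, 6, 7, 9, 10]
Sorted: [1, 1, 4, 5, 10, 12, 13, 14, 14, 15]


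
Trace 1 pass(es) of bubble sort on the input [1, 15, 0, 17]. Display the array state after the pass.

After pass 1: [1, 0, 15, 17] (1 swaps)
Total swaps: 1


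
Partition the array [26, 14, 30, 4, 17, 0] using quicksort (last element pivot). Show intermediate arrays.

Partition 1: pivot=0 at index 0 -> [0, 14, 30, 4, 17, 26]
Partition 2: pivot=26 at index 4 -> [0, 14, 4, 17, 26, 30]
Partition 3: pivot=17 at index 3 -> [0, 14, 4, 17, 26, 30]
Partition 4: pivot=4 at index 1 -> [0, 4, 14, 17, 26, 30]


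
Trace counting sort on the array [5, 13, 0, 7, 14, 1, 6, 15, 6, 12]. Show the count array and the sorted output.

Count array: [1, 1, 0, 0, 0, 1, 2, 1, 0, 0, 0, 0, 1, 1, 1, 1]
(count[i] = number of elements equal to i)
Cumulative count: [1, 2, 2, 2, 2, 3, 5, 6, 6, 6, 6, 6, 7, 8, 9, 10]
Sorted: [0, 1, 5, 6, 6, 7, 12, 13, 14, 15]


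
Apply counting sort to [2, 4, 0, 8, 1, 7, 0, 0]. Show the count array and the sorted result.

Count array: [3, 1, 1, 0, 1, 0, 0, 1, 1]
(count[i] = number of elements equal to i)
Cumulative count: [3, 4, 5, 5, 6, 6, 6, 7, 8]
Sorted: [0, 0, 0, 1, 2, 4, 7, 8]


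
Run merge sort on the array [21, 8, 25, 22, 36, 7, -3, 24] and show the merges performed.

Divide and conquer:
  Merge [21] + [8] -> [8, 21]
  Merge [25] + [22] -> [22, 25]
  Merge [8, 21] + [22, 25] -> [8, 21, 22, 25]
  Merge [36] + [7] -> [7, 36]
  Merge [-3] + [24] -> [-3, 24]
  Merge [7, 36] + [-3, 24] -> [-3, 7, 24, 36]
  Merge [8, 21, 22, 25] + [-3, 7, 24, 36] -> [-3, 7, 8, 21, 22, 24, 25, 36]


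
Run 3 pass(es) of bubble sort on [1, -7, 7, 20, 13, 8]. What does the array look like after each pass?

After pass 1: [-7, 1, 7, 13, 8, 20] (3 swaps)
After pass 2: [-7, 1, 7, 8, 13, 20] (1 swaps)
After pass 3: [-7, 1, 7, 8, 13, 20] (0 swaps)
Total swaps: 4


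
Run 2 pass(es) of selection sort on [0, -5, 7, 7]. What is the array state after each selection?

Pass 1: Select minimum -5 at index 1, swap -> [-5, 0, 7, 7]
Pass 2: Select minimum 0 at index 1, swap -> [-5, 0, 7, 7]


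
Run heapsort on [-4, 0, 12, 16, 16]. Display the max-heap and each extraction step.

Build heap: [16, 16, 12, 0, -4]
Extract 16: [16, 0, 12, -4, 16]
Extract 16: [12, 0, -4, 16, 16]
Extract 12: [0, -4, 12, 16, 16]
Extract 0: [-4, 0, 12, 16, 16]


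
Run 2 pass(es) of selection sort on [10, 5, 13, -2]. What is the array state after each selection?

Pass 1: Select minimum -2 at index 3, swap -> [-2, 5, 13, 10]
Pass 2: Select minimum 5 at index 1, swap -> [-2, 5, 13, 10]


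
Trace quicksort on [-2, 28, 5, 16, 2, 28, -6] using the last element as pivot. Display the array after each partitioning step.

Partition 1: pivot=-6 at index 0 -> [-6, 28, 5, 16, 2, 28, -2]
Partition 2: pivot=-2 at index 1 -> [-6, -2, 5, 16, 2, 28, 28]
Partition 3: pivot=28 at index 6 -> [-6, -2, 5, 16, 2, 28, 28]
Partition 4: pivot=28 at index 5 -> [-6, -2, 5, 16, 2, 28, 28]
Partition 5: pivot=2 at index 2 -> [-6, -2, 2, 16, 5, 28, 28]
Partition 6: pivot=5 at index 3 -> [-6, -2, 2, 5, 16, 28, 28]


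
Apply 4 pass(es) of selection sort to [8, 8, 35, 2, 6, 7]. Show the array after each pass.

Pass 1: Select minimum 2 at index 3, swap -> [2, 8, 35, 8, 6, 7]
Pass 2: Select minimum 6 at index 4, swap -> [2, 6, 35, 8, 8, 7]
Pass 3: Select minimum 7 at index 5, swap -> [2, 6, 7, 8, 8, 35]
Pass 4: Select minimum 8 at index 3, swap -> [2, 6, 7, 8, 8, 35]


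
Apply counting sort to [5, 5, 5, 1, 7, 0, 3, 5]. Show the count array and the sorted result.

Count array: [1, 1, 0, 1, 0, 4, 0, 1]
(count[i] = number of elements equal to i)
Cumulative count: [1, 2, 2, 3, 3, 7, 7, 8]
Sorted: [0, 1, 3, 5, 5, 5, 5, 7]


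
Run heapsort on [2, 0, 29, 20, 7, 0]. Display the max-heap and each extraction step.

Build heap: [29, 20, 2, 0, 7, 0]
Extract 29: [20, 7, 2, 0, 0, 29]
Extract 20: [7, 0, 2, 0, 20, 29]
Extract 7: [2, 0, 0, 7, 20, 29]
Extract 2: [0, 0, 2, 7, 20, 29]
Extract 0: [0, 0, 2, 7, 20, 29]


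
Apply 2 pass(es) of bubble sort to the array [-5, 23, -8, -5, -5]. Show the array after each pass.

After pass 1: [-5, -8, -5, -5, 23] (3 swaps)
After pass 2: [-8, -5, -5, -5, 23] (1 swaps)
Total swaps: 4


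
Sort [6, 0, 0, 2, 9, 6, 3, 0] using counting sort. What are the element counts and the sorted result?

Count array: [3, 0, 1, 1, 0, 0, 2, 0, 0, 1]
(count[i] = number of elements equal to i)
Cumulative count: [3, 3, 4, 5, 5, 5, 7, 7, 7, 8]
Sorted: [0, 0, 0, 2, 3, 6, 6, 9]


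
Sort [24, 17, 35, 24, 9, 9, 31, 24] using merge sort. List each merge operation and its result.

Divide and conquer:
  Merge [24] + [17] -> [17, 24]
  Merge [35] + [24] -> [24, 35]
  Merge [17, 24] + [24, 35] -> [17, 24, 24, 35]
  Merge [9] + [9] -> [9, 9]
  Merge [31] + [24] -> [24, 31]
  Merge [9, 9] + [24, 31] -> [9, 9, 24, 31]
  Merge [17, 24, 24, 35] + [9, 9, 24, 31] -> [9, 9, 17, 24, 24, 24, 31, 35]


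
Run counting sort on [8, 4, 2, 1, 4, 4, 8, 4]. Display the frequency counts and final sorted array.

Count array: [0, 1, 1, 0, 4, 0, 0, 0, 2]
(count[i] = number of elements equal to i)
Cumulative count: [0, 1, 2, 2, 6, 6, 6, 6, 8]
Sorted: [1, 2, 4, 4, 4, 4, 8, 8]


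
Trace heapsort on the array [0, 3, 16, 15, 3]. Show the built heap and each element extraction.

Build heap: [16, 15, 0, 3, 3]
Extract 16: [15, 3, 0, 3, 16]
Extract 15: [3, 3, 0, 15, 16]
Extract 3: [3, 0, 3, 15, 16]
Extract 3: [0, 3, 3, 15, 16]


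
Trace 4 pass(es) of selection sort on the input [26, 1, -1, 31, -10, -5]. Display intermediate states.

Pass 1: Select minimum -10 at index 4, swap -> [-10, 1, -1, 31, 26, -5]
Pass 2: Select minimum -5 at index 5, swap -> [-10, -5, -1, 31, 26, 1]
Pass 3: Select minimum -1 at index 2, swap -> [-10, -5, -1, 31, 26, 1]
Pass 4: Select minimum 1 at index 5, swap -> [-10, -5, -1, 1, 26, 31]


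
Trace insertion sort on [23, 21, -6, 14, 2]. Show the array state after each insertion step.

First element 23 is already 'sorted'
Insert 21: shifted 1 elements -> [21, 23, -6, 14, 2]
Insert -6: shifted 2 elements -> [-6, 21, 23, 14, 2]
Insert 14: shifted 2 elements -> [-6, 14, 21, 23, 2]
Insert 2: shifted 3 elements -> [-6, 2, 14, 21, 23]


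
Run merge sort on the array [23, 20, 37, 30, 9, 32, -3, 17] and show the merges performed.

Divide and conquer:
  Merge [23] + [20] -> [20, 23]
  Merge [37] + [30] -> [30, 37]
  Merge [20, 23] + [30, 37] -> [20, 23, 30, 37]
  Merge [9] + [32] -> [9, 32]
  Merge [-3] + [17] -> [-3, 17]
  Merge [9, 32] + [-3, 17] -> [-3, 9, 17, 32]
  Merge [20, 23, 30, 37] + [-3, 9, 17, 32] -> [-3, 9, 17, 20, 23, 30, 32, 37]


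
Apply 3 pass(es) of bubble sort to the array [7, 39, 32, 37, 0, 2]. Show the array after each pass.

After pass 1: [7, 32, 37, 0, 2, 39] (4 swaps)
After pass 2: [7, 32, 0, 2, 37, 39] (2 swaps)
After pass 3: [7, 0, 2, 32, 37, 39] (2 swaps)
Total swaps: 8


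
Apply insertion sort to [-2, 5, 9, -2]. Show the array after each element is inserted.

First element -2 is already 'sorted'
Insert 5: shifted 0 elements -> [-2, 5, 9, -2]
Insert 9: shifted 0 elements -> [-2, 5, 9, -2]
Insert -2: shifted 2 elements -> [-2, -2, 5, 9]


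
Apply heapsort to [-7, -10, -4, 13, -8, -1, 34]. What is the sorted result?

Build heap: [34, 13, -1, -10, -8, -7, -4]
Extract 34: [13, -4, -1, -10, -8, -7, 34]
Extract 13: [-1, -4, -7, -10, -8, 13, 34]
Extract -1: [-4, -8, -7, -10, -1, 13, 34]
Extract -4: [-7, -8, -10, -4, -1, 13, 34]
Extract -7: [-8, -10, -7, -4, -1, 13, 34]
Extract -8: [-10, -8, -7, -4, -1, 13, 34]


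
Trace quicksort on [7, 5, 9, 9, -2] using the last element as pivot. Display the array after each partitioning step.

Partition 1: pivot=-2 at index 0 -> [-2, 5, 9, 9, 7]
Partition 2: pivot=7 at index 2 -> [-2, 5, 7, 9, 9]
Partition 3: pivot=9 at index 4 -> [-2, 5, 7, 9, 9]


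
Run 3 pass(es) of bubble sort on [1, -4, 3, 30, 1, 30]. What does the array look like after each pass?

After pass 1: [-4, 1, 3, 1, 30, 30] (2 swaps)
After pass 2: [-4, 1, 1, 3, 30, 30] (1 swaps)
After pass 3: [-4, 1, 1, 3, 30, 30] (0 swaps)
Total swaps: 3


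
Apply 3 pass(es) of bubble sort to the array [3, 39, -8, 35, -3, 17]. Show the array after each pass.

After pass 1: [3, -8, 35, -3, 17, 39] (4 swaps)
After pass 2: [-8, 3, -3, 17, 35, 39] (3 swaps)
After pass 3: [-8, -3, 3, 17, 35, 39] (1 swaps)
Total swaps: 8


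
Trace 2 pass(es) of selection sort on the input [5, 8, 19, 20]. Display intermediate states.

Pass 1: Select minimum 5 at index 0, swap -> [5, 8, 19, 20]
Pass 2: Select minimum 8 at index 1, swap -> [5, 8, 19, 20]


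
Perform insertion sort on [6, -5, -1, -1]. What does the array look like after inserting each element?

First element 6 is already 'sorted'
Insert -5: shifted 1 elements -> [-5, 6, -1, -1]
Insert -1: shifted 1 elements -> [-5, -1, 6, -1]
Insert -1: shifted 1 elements -> [-5, -1, -1, 6]


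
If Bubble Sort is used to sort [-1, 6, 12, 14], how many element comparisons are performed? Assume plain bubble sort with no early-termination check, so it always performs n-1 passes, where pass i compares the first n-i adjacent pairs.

Pass 1: compare adjacent pairs (0,1)..(2,3) = 3 comparison(s), 0 swap(s) -> [-1, 6, 12, 14]
Pass 2: compare adjacent pairs (0,1)..(1,2) = 2 comparison(s), 0 swap(s) -> [-1, 6, 12, 14]
Pass 3: compare adjacent pairs (0,1)..(0,1) = 1 comparison(s), 0 swap(s) -> [-1, 6, 12, 14]
Total comparisons: 3 + 2 + 1 = 6


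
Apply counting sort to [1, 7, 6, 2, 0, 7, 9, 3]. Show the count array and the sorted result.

Count array: [1, 1, 1, 1, 0, 0, 1, 2, 0, 1]
(count[i] = number of elements equal to i)
Cumulative count: [1, 2, 3, 4, 4, 4, 5, 7, 7, 8]
Sorted: [0, 1, 2, 3, 6, 7, 7, 9]


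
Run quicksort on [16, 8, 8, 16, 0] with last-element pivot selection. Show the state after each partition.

Partition 1: pivot=0 at index 0 -> [0, 8, 8, 16, 16]
Partition 2: pivot=16 at index 4 -> [0, 8, 8, 16, 16]
Partition 3: pivot=16 at index 3 -> [0, 8, 8, 16, 16]
Partition 4: pivot=8 at index 2 -> [0, 8, 8, 16, 16]


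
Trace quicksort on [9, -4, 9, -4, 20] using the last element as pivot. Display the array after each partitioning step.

Partition 1: pivot=20 at index 4 -> [9, -4, 9, -4, 20]
Partition 2: pivot=-4 at index 1 -> [-4, -4, 9, 9, 20]
Partition 3: pivot=9 at index 3 -> [-4, -4, 9, 9, 20]


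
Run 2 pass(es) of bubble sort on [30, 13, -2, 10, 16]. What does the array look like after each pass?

After pass 1: [13, -2, 10, 16, 30] (4 swaps)
After pass 2: [-2, 10, 13, 16, 30] (2 swaps)
Total swaps: 6


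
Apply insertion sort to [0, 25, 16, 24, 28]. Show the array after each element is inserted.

First element 0 is already 'sorted'
Insert 25: shifted 0 elements -> [0, 25, 16, 24, 28]
Insert 16: shifted 1 elements -> [0, 16, 25, 24, 28]
Insert 24: shifted 1 elements -> [0, 16, 24, 25, 28]
Insert 28: shifted 0 elements -> [0, 16, 24, 25, 28]


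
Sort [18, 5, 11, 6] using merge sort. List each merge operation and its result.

Divide and conquer:
  Merge [18] + [5] -> [5, 18]
  Merge [11] + [6] -> [6, 11]
  Merge [5, 18] + [6, 11] -> [5, 6, 11, 18]


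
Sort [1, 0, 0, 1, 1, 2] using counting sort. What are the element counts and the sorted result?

Count array: [2, 3, 1]
(count[i] = number of elements equal to i)
Cumulative count: [2, 5, 6]
Sorted: [0, 0, 1, 1, 1, 2]


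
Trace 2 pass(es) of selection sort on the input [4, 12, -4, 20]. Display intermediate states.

Pass 1: Select minimum -4 at index 2, swap -> [-4, 12, 4, 20]
Pass 2: Select minimum 4 at index 2, swap -> [-4, 4, 12, 20]


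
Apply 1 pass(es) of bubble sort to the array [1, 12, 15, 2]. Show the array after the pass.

After pass 1: [1, 12, 2, 15] (1 swaps)
Total swaps: 1


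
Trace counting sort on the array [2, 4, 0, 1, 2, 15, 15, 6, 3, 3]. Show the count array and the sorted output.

Count array: [1, 1, 2, 2, 1, 0, 1, 0, 0, 0, 0, 0, 0, 0, 0, 2]
(count[i] = number of elements equal to i)
Cumulative count: [1, 2, 4, 6, 7, 7, 8, 8, 8, 8, 8, 8, 8, 8, 8, 10]
Sorted: [0, 1, 2, 2, 3, 3, 4, 6, 15, 15]


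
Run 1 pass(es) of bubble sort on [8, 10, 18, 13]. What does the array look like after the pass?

After pass 1: [8, 10, 13, 18] (1 swaps)
Total swaps: 1


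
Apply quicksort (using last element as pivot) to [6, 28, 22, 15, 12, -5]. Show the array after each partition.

Partition 1: pivot=-5 at index 0 -> [-5, 28, 22, 15, 12, 6]
Partition 2: pivot=6 at index 1 -> [-5, 6, 22, 15, 12, 28]
Partition 3: pivot=28 at index 5 -> [-5, 6, 22, 15, 12, 28]
Partition 4: pivot=12 at index 2 -> [-5, 6, 12, 15, 22, 28]
Partition 5: pivot=22 at index 4 -> [-5, 6, 12, 15, 22, 28]


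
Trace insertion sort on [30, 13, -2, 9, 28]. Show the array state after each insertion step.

First element 30 is already 'sorted'
Insert 13: shifted 1 elements -> [13, 30, -2, 9, 28]
Insert -2: shifted 2 elements -> [-2, 13, 30, 9, 28]
Insert 9: shifted 2 elements -> [-2, 9, 13, 30, 28]
Insert 28: shifted 1 elements -> [-2, 9, 13, 28, 30]


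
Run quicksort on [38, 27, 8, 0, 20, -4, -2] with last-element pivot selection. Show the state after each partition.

Partition 1: pivot=-2 at index 1 -> [-4, -2, 8, 0, 20, 38, 27]
Partition 2: pivot=27 at index 5 -> [-4, -2, 8, 0, 20, 27, 38]
Partition 3: pivot=20 at index 4 -> [-4, -2, 8, 0, 20, 27, 38]
Partition 4: pivot=0 at index 2 -> [-4, -2, 0, 8, 20, 27, 38]


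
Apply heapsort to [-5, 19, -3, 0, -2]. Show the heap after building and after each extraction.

Build heap: [19, 0, -3, -5, -2]
Extract 19: [0, -2, -3, -5, 19]
Extract 0: [-2, -5, -3, 0, 19]
Extract -2: [-3, -5, -2, 0, 19]
Extract -3: [-5, -3, -2, 0, 19]


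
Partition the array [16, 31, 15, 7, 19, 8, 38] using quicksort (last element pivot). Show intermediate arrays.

Partition 1: pivot=38 at index 6 -> [16, 31, 15, 7, 19, 8, 38]
Partition 2: pivot=8 at index 1 -> [7, 8, 15, 16, 19, 31, 38]
Partition 3: pivot=31 at index 5 -> [7, 8, 15, 16, 19, 31, 38]
Partition 4: pivot=19 at index 4 -> [7, 8, 15, 16, 19, 31, 38]
Partition 5: pivot=16 at index 3 -> [7, 8, 15, 16, 19, 31, 38]


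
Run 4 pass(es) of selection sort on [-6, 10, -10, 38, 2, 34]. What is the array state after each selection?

Pass 1: Select minimum -10 at index 2, swap -> [-10, 10, -6, 38, 2, 34]
Pass 2: Select minimum -6 at index 2, swap -> [-10, -6, 10, 38, 2, 34]
Pass 3: Select minimum 2 at index 4, swap -> [-10, -6, 2, 38, 10, 34]
Pass 4: Select minimum 10 at index 4, swap -> [-10, -6, 2, 10, 38, 34]


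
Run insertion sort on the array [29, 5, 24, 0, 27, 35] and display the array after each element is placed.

First element 29 is already 'sorted'
Insert 5: shifted 1 elements -> [5, 29, 24, 0, 27, 35]
Insert 24: shifted 1 elements -> [5, 24, 29, 0, 27, 35]
Insert 0: shifted 3 elements -> [0, 5, 24, 29, 27, 35]
Insert 27: shifted 1 elements -> [0, 5, 24, 27, 29, 35]
Insert 35: shifted 0 elements -> [0, 5, 24, 27, 29, 35]


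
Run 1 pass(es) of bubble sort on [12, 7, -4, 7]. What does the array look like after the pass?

After pass 1: [7, -4, 7, 12] (3 swaps)
Total swaps: 3


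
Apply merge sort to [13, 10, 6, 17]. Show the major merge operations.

Divide and conquer:
  Merge [13] + [10] -> [10, 13]
  Merge [6] + [17] -> [6, 17]
  Merge [10, 13] + [6, 17] -> [6, 10, 13, 17]


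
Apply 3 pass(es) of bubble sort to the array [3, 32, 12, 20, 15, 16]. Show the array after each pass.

After pass 1: [3, 12, 20, 15, 16, 32] (4 swaps)
After pass 2: [3, 12, 15, 16, 20, 32] (2 swaps)
After pass 3: [3, 12, 15, 16, 20, 32] (0 swaps)
Total swaps: 6


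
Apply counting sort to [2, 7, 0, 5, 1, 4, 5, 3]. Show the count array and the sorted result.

Count array: [1, 1, 1, 1, 1, 2, 0, 1]
(count[i] = number of elements equal to i)
Cumulative count: [1, 2, 3, 4, 5, 7, 7, 8]
Sorted: [0, 1, 2, 3, 4, 5, 5, 7]


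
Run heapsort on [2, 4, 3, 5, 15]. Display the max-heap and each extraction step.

Build heap: [15, 5, 3, 2, 4]
Extract 15: [5, 4, 3, 2, 15]
Extract 5: [4, 2, 3, 5, 15]
Extract 4: [3, 2, 4, 5, 15]
Extract 3: [2, 3, 4, 5, 15]


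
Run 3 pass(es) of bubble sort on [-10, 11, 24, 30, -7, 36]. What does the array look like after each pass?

After pass 1: [-10, 11, 24, -7, 30, 36] (1 swaps)
After pass 2: [-10, 11, -7, 24, 30, 36] (1 swaps)
After pass 3: [-10, -7, 11, 24, 30, 36] (1 swaps)
Total swaps: 3


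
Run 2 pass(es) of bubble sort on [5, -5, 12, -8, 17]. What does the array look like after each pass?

After pass 1: [-5, 5, -8, 12, 17] (2 swaps)
After pass 2: [-5, -8, 5, 12, 17] (1 swaps)
Total swaps: 3


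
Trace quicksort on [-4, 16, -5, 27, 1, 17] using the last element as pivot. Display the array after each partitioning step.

Partition 1: pivot=17 at index 4 -> [-4, 16, -5, 1, 17, 27]
Partition 2: pivot=1 at index 2 -> [-4, -5, 1, 16, 17, 27]
Partition 3: pivot=-5 at index 0 -> [-5, -4, 1, 16, 17, 27]


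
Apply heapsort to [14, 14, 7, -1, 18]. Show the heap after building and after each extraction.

Build heap: [18, 14, 7, -1, 14]
Extract 18: [14, 14, 7, -1, 18]
Extract 14: [14, -1, 7, 14, 18]
Extract 14: [7, -1, 14, 14, 18]
Extract 7: [-1, 7, 14, 14, 18]


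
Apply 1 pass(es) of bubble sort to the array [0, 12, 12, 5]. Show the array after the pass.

After pass 1: [0, 12, 5, 12] (1 swaps)
Total swaps: 1


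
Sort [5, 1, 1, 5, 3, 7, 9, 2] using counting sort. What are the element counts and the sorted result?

Count array: [0, 2, 1, 1, 0, 2, 0, 1, 0, 1]
(count[i] = number of elements equal to i)
Cumulative count: [0, 2, 3, 4, 4, 6, 6, 7, 7, 8]
Sorted: [1, 1, 2, 3, 5, 5, 7, 9]


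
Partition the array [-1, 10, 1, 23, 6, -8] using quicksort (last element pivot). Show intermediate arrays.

Partition 1: pivot=-8 at index 0 -> [-8, 10, 1, 23, 6, -1]
Partition 2: pivot=-1 at index 1 -> [-8, -1, 1, 23, 6, 10]
Partition 3: pivot=10 at index 4 -> [-8, -1, 1, 6, 10, 23]
Partition 4: pivot=6 at index 3 -> [-8, -1, 1, 6, 10, 23]


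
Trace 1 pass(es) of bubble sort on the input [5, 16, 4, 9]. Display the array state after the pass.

After pass 1: [5, 4, 9, 16] (2 swaps)
Total swaps: 2


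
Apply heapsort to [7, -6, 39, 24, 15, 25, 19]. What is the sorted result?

Build heap: [39, 24, 25, -6, 15, 7, 19]
Extract 39: [25, 24, 19, -6, 15, 7, 39]
Extract 25: [24, 15, 19, -6, 7, 25, 39]
Extract 24: [19, 15, 7, -6, 24, 25, 39]
Extract 19: [15, -6, 7, 19, 24, 25, 39]
Extract 15: [7, -6, 15, 19, 24, 25, 39]
Extract 7: [-6, 7, 15, 19, 24, 25, 39]


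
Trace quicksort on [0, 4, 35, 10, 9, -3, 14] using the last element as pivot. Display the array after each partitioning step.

Partition 1: pivot=14 at index 5 -> [0, 4, 10, 9, -3, 14, 35]
Partition 2: pivot=-3 at index 0 -> [-3, 4, 10, 9, 0, 14, 35]
Partition 3: pivot=0 at index 1 -> [-3, 0, 10, 9, 4, 14, 35]
Partition 4: pivot=4 at index 2 -> [-3, 0, 4, 9, 10, 14, 35]
Partition 5: pivot=10 at index 4 -> [-3, 0, 4, 9, 10, 14, 35]


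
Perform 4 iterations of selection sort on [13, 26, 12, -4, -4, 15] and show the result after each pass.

Pass 1: Select minimum -4 at index 3, swap -> [-4, 26, 12, 13, -4, 15]
Pass 2: Select minimum -4 at index 4, swap -> [-4, -4, 12, 13, 26, 15]
Pass 3: Select minimum 12 at index 2, swap -> [-4, -4, 12, 13, 26, 15]
Pass 4: Select minimum 13 at index 3, swap -> [-4, -4, 12, 13, 26, 15]


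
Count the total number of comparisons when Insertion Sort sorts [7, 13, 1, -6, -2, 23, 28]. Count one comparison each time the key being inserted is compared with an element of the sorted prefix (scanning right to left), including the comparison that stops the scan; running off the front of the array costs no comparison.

Insert 13: 7 <= 13 (stop) = 1 comparison(s) -> [7, 13, 1, -6, -2, 23, 28]
Insert 1: 13 > 1 (shift), 7 > 1 (shift), reached front = 2 comparison(s) -> [1, 7, 13, -6, -2, 23, 28]
Insert -6: 13 > -6 (shift), 7 > -6 (shift), 1 > -6 (shift), reached front = 3 comparison(s) -> [-6, 1, 7, 13, -2, 23, 28]
Insert -2: 13 > -2 (shift), 7 > -2 (shift), 1 > -2 (shift), -6 <= -2 (stop) = 4 comparison(s) -> [-6, -2, 1, 7, 13, 23, 28]
Insert 23: 13 <= 23 (stop) = 1 comparison(s) -> [-6, -2, 1, 7, 13, 23, 28]
Insert 28: 23 <= 28 (stop) = 1 comparison(s) -> [-6, -2, 1, 7, 13, 23, 28]
Total comparisons: 1 + 2 + 3 + 4 + 1 + 1 = 12


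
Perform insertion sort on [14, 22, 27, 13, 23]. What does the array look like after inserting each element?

First element 14 is already 'sorted'
Insert 22: shifted 0 elements -> [14, 22, 27, 13, 23]
Insert 27: shifted 0 elements -> [14, 22, 27, 13, 23]
Insert 13: shifted 3 elements -> [13, 14, 22, 27, 23]
Insert 23: shifted 1 elements -> [13, 14, 22, 23, 27]


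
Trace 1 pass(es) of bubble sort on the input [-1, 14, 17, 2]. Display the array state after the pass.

After pass 1: [-1, 14, 2, 17] (1 swaps)
Total swaps: 1


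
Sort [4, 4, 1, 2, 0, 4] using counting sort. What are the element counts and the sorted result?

Count array: [1, 1, 1, 0, 3]
(count[i] = number of elements equal to i)
Cumulative count: [1, 2, 3, 3, 6]
Sorted: [0, 1, 2, 4, 4, 4]


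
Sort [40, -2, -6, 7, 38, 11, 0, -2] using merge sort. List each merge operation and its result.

Divide and conquer:
  Merge [40] + [-2] -> [-2, 40]
  Merge [-6] + [7] -> [-6, 7]
  Merge [-2, 40] + [-6, 7] -> [-6, -2, 7, 40]
  Merge [38] + [11] -> [11, 38]
  Merge [0] + [-2] -> [-2, 0]
  Merge [11, 38] + [-2, 0] -> [-2, 0, 11, 38]
  Merge [-6, -2, 7, 40] + [-2, 0, 11, 38] -> [-6, -2, -2, 0, 7, 11, 38, 40]


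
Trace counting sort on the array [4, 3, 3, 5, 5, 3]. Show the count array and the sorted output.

Count array: [0, 0, 0, 3, 1, 2]
(count[i] = number of elements equal to i)
Cumulative count: [0, 0, 0, 3, 4, 6]
Sorted: [3, 3, 3, 4, 5, 5]


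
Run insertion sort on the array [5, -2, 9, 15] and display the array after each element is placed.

First element 5 is already 'sorted'
Insert -2: shifted 1 elements -> [-2, 5, 9, 15]
Insert 9: shifted 0 elements -> [-2, 5, 9, 15]
Insert 15: shifted 0 elements -> [-2, 5, 9, 15]


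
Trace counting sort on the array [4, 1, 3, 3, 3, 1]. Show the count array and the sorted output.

Count array: [0, 2, 0, 3, 1]
(count[i] = number of elements equal to i)
Cumulative count: [0, 2, 2, 5, 6]
Sorted: [1, 1, 3, 3, 3, 4]


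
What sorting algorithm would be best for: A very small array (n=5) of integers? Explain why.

Best choice: Insertion sort
Reason: For tiny inputs the O(n^2) overhead is negligible and insertion sort has minimal constant factors


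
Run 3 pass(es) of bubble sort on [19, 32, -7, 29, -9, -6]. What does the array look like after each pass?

After pass 1: [19, -7, 29, -9, -6, 32] (4 swaps)
After pass 2: [-7, 19, -9, -6, 29, 32] (3 swaps)
After pass 3: [-7, -9, -6, 19, 29, 32] (2 swaps)
Total swaps: 9


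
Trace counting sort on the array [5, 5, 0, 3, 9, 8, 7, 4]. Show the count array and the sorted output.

Count array: [1, 0, 0, 1, 1, 2, 0, 1, 1, 1]
(count[i] = number of elements equal to i)
Cumulative count: [1, 1, 1, 2, 3, 5, 5, 6, 7, 8]
Sorted: [0, 3, 4, 5, 5, 7, 8, 9]


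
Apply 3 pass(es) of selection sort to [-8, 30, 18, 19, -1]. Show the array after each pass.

Pass 1: Select minimum -8 at index 0, swap -> [-8, 30, 18, 19, -1]
Pass 2: Select minimum -1 at index 4, swap -> [-8, -1, 18, 19, 30]
Pass 3: Select minimum 18 at index 2, swap -> [-8, -1, 18, 19, 30]


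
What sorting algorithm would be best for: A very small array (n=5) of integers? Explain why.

Best choice: Insertion sort
Reason: For tiny inputs the O(n^2) overhead is negligible and insertion sort has minimal constant factors


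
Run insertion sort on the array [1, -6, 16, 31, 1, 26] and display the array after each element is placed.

First element 1 is already 'sorted'
Insert -6: shifted 1 elements -> [-6, 1, 16, 31, 1, 26]
Insert 16: shifted 0 elements -> [-6, 1, 16, 31, 1, 26]
Insert 31: shifted 0 elements -> [-6, 1, 16, 31, 1, 26]
Insert 1: shifted 2 elements -> [-6, 1, 1, 16, 31, 26]
Insert 26: shifted 1 elements -> [-6, 1, 1, 16, 26, 31]


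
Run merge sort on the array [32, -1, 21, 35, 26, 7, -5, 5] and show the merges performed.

Divide and conquer:
  Merge [32] + [-1] -> [-1, 32]
  Merge [21] + [35] -> [21, 35]
  Merge [-1, 32] + [21, 35] -> [-1, 21, 32, 35]
  Merge [26] + [7] -> [7, 26]
  Merge [-5] + [5] -> [-5, 5]
  Merge [7, 26] + [-5, 5] -> [-5, 5, 7, 26]
  Merge [-1, 21, 32, 35] + [-5, 5, 7, 26] -> [-5, -1, 5, 7, 21, 26, 32, 35]


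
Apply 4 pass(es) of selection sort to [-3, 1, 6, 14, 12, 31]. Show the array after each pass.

Pass 1: Select minimum -3 at index 0, swap -> [-3, 1, 6, 14, 12, 31]
Pass 2: Select minimum 1 at index 1, swap -> [-3, 1, 6, 14, 12, 31]
Pass 3: Select minimum 6 at index 2, swap -> [-3, 1, 6, 14, 12, 31]
Pass 4: Select minimum 12 at index 4, swap -> [-3, 1, 6, 12, 14, 31]


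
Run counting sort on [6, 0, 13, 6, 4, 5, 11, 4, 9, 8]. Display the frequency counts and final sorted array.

Count array: [1, 0, 0, 0, 2, 1, 2, 0, 1, 1, 0, 1, 0, 1]
(count[i] = number of elements equal to i)
Cumulative count: [1, 1, 1, 1, 3, 4, 6, 6, 7, 8, 8, 9, 9, 10]
Sorted: [0, 4, 4, 5, 6, 6, 8, 9, 11, 13]


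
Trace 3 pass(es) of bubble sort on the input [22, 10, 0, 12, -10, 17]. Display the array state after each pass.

After pass 1: [10, 0, 12, -10, 17, 22] (5 swaps)
After pass 2: [0, 10, -10, 12, 17, 22] (2 swaps)
After pass 3: [0, -10, 10, 12, 17, 22] (1 swaps)
Total swaps: 8


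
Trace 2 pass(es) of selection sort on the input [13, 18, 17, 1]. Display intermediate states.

Pass 1: Select minimum 1 at index 3, swap -> [1, 18, 17, 13]
Pass 2: Select minimum 13 at index 3, swap -> [1, 13, 17, 18]


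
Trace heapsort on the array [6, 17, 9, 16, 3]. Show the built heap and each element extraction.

Build heap: [17, 16, 9, 6, 3]
Extract 17: [16, 6, 9, 3, 17]
Extract 16: [9, 6, 3, 16, 17]
Extract 9: [6, 3, 9, 16, 17]
Extract 6: [3, 6, 9, 16, 17]


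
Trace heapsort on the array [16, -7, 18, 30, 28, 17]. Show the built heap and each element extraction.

Build heap: [30, 28, 18, -7, 16, 17]
Extract 30: [28, 17, 18, -7, 16, 30]
Extract 28: [18, 17, 16, -7, 28, 30]
Extract 18: [17, -7, 16, 18, 28, 30]
Extract 17: [16, -7, 17, 18, 28, 30]
Extract 16: [-7, 16, 17, 18, 28, 30]


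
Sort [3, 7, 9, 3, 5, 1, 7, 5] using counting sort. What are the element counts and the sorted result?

Count array: [0, 1, 0, 2, 0, 2, 0, 2, 0, 1]
(count[i] = number of elements equal to i)
Cumulative count: [0, 1, 1, 3, 3, 5, 5, 7, 7, 8]
Sorted: [1, 3, 3, 5, 5, 7, 7, 9]


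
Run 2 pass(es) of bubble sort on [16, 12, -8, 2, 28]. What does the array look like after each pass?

After pass 1: [12, -8, 2, 16, 28] (3 swaps)
After pass 2: [-8, 2, 12, 16, 28] (2 swaps)
Total swaps: 5


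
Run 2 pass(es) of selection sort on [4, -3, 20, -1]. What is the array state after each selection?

Pass 1: Select minimum -3 at index 1, swap -> [-3, 4, 20, -1]
Pass 2: Select minimum -1 at index 3, swap -> [-3, -1, 20, 4]


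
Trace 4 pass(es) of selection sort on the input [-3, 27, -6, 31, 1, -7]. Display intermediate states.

Pass 1: Select minimum -7 at index 5, swap -> [-7, 27, -6, 31, 1, -3]
Pass 2: Select minimum -6 at index 2, swap -> [-7, -6, 27, 31, 1, -3]
Pass 3: Select minimum -3 at index 5, swap -> [-7, -6, -3, 31, 1, 27]
Pass 4: Select minimum 1 at index 4, swap -> [-7, -6, -3, 1, 31, 27]


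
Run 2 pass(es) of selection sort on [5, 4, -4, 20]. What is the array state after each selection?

Pass 1: Select minimum -4 at index 2, swap -> [-4, 4, 5, 20]
Pass 2: Select minimum 4 at index 1, swap -> [-4, 4, 5, 20]


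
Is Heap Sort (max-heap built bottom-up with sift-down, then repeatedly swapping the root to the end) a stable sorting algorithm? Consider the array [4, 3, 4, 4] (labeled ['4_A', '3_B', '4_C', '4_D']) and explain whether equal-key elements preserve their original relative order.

Trace Heap Sort on the labeled array (the key is the number; the letter only tracks identity):
  Build max-heap: [4_A, 4_D, 4_C, 3_B]
  Swap root 4_A to index 3, re-heapify first 3 -> [4_D, 3_B, 4_C, 4_A]
  Swap root 4_D to index 2, re-heapify first 2 -> [4_C, 3_B, 4_D, 4_A]
  Swap root 4_C to index 1, re-heapify first 1 -> [3_B, 4_C, 4_D, 4_A]
Final order: [3_B, 4_C, 4_D, 4_A]
Equal keys:
  value 4: originally 4_A, 4_C, 4_D; after sorting 4_C, 4_D, 4_A -> order changed
Equal keys were reordered, so Heap Sort is not stable: heap construction and root-to-end swaps move elements without regard to the original order of equal keys. (One such input is enough; an unstable sort may happen to preserve order on other inputs, but it gives no guarantee.)
Answer: Not stable


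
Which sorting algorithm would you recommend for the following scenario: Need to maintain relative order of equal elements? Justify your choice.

Best choice: Merge sort or Insertion sort
Reason: Both are stable; quicksort and heapsort are not stable


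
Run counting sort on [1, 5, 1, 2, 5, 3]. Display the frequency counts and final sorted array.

Count array: [0, 2, 1, 1, 0, 2]
(count[i] = number of elements equal to i)
Cumulative count: [0, 2, 3, 4, 4, 6]
Sorted: [1, 1, 2, 3, 5, 5]


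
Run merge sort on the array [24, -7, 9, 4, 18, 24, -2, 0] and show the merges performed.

Divide and conquer:
  Merge [24] + [-7] -> [-7, 24]
  Merge [9] + [4] -> [4, 9]
  Merge [-7, 24] + [4, 9] -> [-7, 4, 9, 24]
  Merge [18] + [24] -> [18, 24]
  Merge [-2] + [0] -> [-2, 0]
  Merge [18, 24] + [-2, 0] -> [-2, 0, 18, 24]
  Merge [-7, 4, 9, 24] + [-2, 0, 18, 24] -> [-7, -2, 0, 4, 9, 18, 24, 24]


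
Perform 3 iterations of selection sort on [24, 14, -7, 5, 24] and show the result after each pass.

Pass 1: Select minimum -7 at index 2, swap -> [-7, 14, 24, 5, 24]
Pass 2: Select minimum 5 at index 3, swap -> [-7, 5, 24, 14, 24]
Pass 3: Select minimum 14 at index 3, swap -> [-7, 5, 14, 24, 24]


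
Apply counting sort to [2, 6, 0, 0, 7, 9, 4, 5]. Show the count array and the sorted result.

Count array: [2, 0, 1, 0, 1, 1, 1, 1, 0, 1]
(count[i] = number of elements equal to i)
Cumulative count: [2, 2, 3, 3, 4, 5, 6, 7, 7, 8]
Sorted: [0, 0, 2, 4, 5, 6, 7, 9]


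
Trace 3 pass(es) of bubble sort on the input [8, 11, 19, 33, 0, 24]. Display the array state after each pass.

After pass 1: [8, 11, 19, 0, 24, 33] (2 swaps)
After pass 2: [8, 11, 0, 19, 24, 33] (1 swaps)
After pass 3: [8, 0, 11, 19, 24, 33] (1 swaps)
Total swaps: 4


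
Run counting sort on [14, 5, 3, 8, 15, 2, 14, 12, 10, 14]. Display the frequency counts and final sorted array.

Count array: [0, 0, 1, 1, 0, 1, 0, 0, 1, 0, 1, 0, 1, 0, 3, 1]
(count[i] = number of elements equal to i)
Cumulative count: [0, 0, 1, 2, 2, 3, 3, 3, 4, 4, 5, 5, 6, 6, 9, 10]
Sorted: [2, 3, 5, 8, 10, 12, 14, 14, 14, 15]


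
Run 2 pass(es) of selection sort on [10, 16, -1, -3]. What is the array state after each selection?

Pass 1: Select minimum -3 at index 3, swap -> [-3, 16, -1, 10]
Pass 2: Select minimum -1 at index 2, swap -> [-3, -1, 16, 10]


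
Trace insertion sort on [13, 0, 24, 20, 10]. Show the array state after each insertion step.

First element 13 is already 'sorted'
Insert 0: shifted 1 elements -> [0, 13, 24, 20, 10]
Insert 24: shifted 0 elements -> [0, 13, 24, 20, 10]
Insert 20: shifted 1 elements -> [0, 13, 20, 24, 10]
Insert 10: shifted 3 elements -> [0, 10, 13, 20, 24]


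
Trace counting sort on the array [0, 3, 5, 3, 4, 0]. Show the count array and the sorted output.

Count array: [2, 0, 0, 2, 1, 1]
(count[i] = number of elements equal to i)
Cumulative count: [2, 2, 2, 4, 5, 6]
Sorted: [0, 0, 3, 3, 4, 5]


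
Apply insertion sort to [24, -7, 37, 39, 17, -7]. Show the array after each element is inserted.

First element 24 is already 'sorted'
Insert -7: shifted 1 elements -> [-7, 24, 37, 39, 17, -7]
Insert 37: shifted 0 elements -> [-7, 24, 37, 39, 17, -7]
Insert 39: shifted 0 elements -> [-7, 24, 37, 39, 17, -7]
Insert 17: shifted 3 elements -> [-7, 17, 24, 37, 39, -7]
Insert -7: shifted 4 elements -> [-7, -7, 17, 24, 37, 39]


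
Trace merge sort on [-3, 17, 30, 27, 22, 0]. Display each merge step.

Divide and conquer:
  Merge [17] + [30] -> [17, 30]
  Merge [-3] + [17, 30] -> [-3, 17, 30]
  Merge [22] + [0] -> [0, 22]
  Merge [27] + [0, 22] -> [0, 22, 27]
  Merge [-3, 17, 30] + [0, 22, 27] -> [-3, 0, 17, 22, 27, 30]


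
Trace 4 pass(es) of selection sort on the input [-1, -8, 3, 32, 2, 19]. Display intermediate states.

Pass 1: Select minimum -8 at index 1, swap -> [-8, -1, 3, 32, 2, 19]
Pass 2: Select minimum -1 at index 1, swap -> [-8, -1, 3, 32, 2, 19]
Pass 3: Select minimum 2 at index 4, swap -> [-8, -1, 2, 32, 3, 19]
Pass 4: Select minimum 3 at index 4, swap -> [-8, -1, 2, 3, 32, 19]


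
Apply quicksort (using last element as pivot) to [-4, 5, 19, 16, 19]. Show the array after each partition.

Partition 1: pivot=19 at index 4 -> [-4, 5, 19, 16, 19]
Partition 2: pivot=16 at index 2 -> [-4, 5, 16, 19, 19]
Partition 3: pivot=5 at index 1 -> [-4, 5, 16, 19, 19]


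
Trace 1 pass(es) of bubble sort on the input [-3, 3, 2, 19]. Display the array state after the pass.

After pass 1: [-3, 2, 3, 19] (1 swaps)
Total swaps: 1


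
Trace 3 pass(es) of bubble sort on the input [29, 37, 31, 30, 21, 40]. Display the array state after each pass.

After pass 1: [29, 31, 30, 21, 37, 40] (3 swaps)
After pass 2: [29, 30, 21, 31, 37, 40] (2 swaps)
After pass 3: [29, 21, 30, 31, 37, 40] (1 swaps)
Total swaps: 6


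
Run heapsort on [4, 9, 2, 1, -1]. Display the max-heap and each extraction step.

Build heap: [9, 4, 2, 1, -1]
Extract 9: [4, 1, 2, -1, 9]
Extract 4: [2, 1, -1, 4, 9]
Extract 2: [1, -1, 2, 4, 9]
Extract 1: [-1, 1, 2, 4, 9]


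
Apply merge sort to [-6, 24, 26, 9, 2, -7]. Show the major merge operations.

Divide and conquer:
  Merge [24] + [26] -> [24, 26]
  Merge [-6] + [24, 26] -> [-6, 24, 26]
  Merge [2] + [-7] -> [-7, 2]
  Merge [9] + [-7, 2] -> [-7, 2, 9]
  Merge [-6, 24, 26] + [-7, 2, 9] -> [-7, -6, 2, 9, 24, 26]
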